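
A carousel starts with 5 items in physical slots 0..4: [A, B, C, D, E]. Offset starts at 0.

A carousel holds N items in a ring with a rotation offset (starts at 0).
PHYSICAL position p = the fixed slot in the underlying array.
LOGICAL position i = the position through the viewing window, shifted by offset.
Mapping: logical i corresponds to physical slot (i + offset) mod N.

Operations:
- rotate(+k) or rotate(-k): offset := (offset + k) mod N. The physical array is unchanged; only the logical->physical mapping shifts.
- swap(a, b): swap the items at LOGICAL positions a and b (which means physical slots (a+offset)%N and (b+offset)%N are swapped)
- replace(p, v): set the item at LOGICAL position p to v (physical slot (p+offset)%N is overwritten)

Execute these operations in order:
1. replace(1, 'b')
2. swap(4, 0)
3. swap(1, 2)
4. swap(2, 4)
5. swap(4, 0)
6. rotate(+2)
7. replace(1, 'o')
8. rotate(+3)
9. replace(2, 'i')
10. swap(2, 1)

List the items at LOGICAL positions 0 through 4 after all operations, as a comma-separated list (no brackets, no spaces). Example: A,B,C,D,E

After op 1 (replace(1, 'b')): offset=0, physical=[A,b,C,D,E], logical=[A,b,C,D,E]
After op 2 (swap(4, 0)): offset=0, physical=[E,b,C,D,A], logical=[E,b,C,D,A]
After op 3 (swap(1, 2)): offset=0, physical=[E,C,b,D,A], logical=[E,C,b,D,A]
After op 4 (swap(2, 4)): offset=0, physical=[E,C,A,D,b], logical=[E,C,A,D,b]
After op 5 (swap(4, 0)): offset=0, physical=[b,C,A,D,E], logical=[b,C,A,D,E]
After op 6 (rotate(+2)): offset=2, physical=[b,C,A,D,E], logical=[A,D,E,b,C]
After op 7 (replace(1, 'o')): offset=2, physical=[b,C,A,o,E], logical=[A,o,E,b,C]
After op 8 (rotate(+3)): offset=0, physical=[b,C,A,o,E], logical=[b,C,A,o,E]
After op 9 (replace(2, 'i')): offset=0, physical=[b,C,i,o,E], logical=[b,C,i,o,E]
After op 10 (swap(2, 1)): offset=0, physical=[b,i,C,o,E], logical=[b,i,C,o,E]

Answer: b,i,C,o,E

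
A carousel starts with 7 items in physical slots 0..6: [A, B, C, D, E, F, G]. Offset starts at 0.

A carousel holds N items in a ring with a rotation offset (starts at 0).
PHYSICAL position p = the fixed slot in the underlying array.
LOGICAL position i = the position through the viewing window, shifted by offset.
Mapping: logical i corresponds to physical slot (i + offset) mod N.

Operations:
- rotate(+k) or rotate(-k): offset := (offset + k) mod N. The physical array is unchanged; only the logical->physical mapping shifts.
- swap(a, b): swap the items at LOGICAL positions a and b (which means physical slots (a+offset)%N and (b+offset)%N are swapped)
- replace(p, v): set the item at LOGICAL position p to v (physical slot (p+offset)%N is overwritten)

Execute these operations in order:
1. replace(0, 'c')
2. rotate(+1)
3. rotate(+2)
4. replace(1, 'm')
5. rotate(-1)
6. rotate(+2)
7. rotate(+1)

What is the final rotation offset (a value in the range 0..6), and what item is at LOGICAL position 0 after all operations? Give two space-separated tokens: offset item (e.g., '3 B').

After op 1 (replace(0, 'c')): offset=0, physical=[c,B,C,D,E,F,G], logical=[c,B,C,D,E,F,G]
After op 2 (rotate(+1)): offset=1, physical=[c,B,C,D,E,F,G], logical=[B,C,D,E,F,G,c]
After op 3 (rotate(+2)): offset=3, physical=[c,B,C,D,E,F,G], logical=[D,E,F,G,c,B,C]
After op 4 (replace(1, 'm')): offset=3, physical=[c,B,C,D,m,F,G], logical=[D,m,F,G,c,B,C]
After op 5 (rotate(-1)): offset=2, physical=[c,B,C,D,m,F,G], logical=[C,D,m,F,G,c,B]
After op 6 (rotate(+2)): offset=4, physical=[c,B,C,D,m,F,G], logical=[m,F,G,c,B,C,D]
After op 7 (rotate(+1)): offset=5, physical=[c,B,C,D,m,F,G], logical=[F,G,c,B,C,D,m]

Answer: 5 F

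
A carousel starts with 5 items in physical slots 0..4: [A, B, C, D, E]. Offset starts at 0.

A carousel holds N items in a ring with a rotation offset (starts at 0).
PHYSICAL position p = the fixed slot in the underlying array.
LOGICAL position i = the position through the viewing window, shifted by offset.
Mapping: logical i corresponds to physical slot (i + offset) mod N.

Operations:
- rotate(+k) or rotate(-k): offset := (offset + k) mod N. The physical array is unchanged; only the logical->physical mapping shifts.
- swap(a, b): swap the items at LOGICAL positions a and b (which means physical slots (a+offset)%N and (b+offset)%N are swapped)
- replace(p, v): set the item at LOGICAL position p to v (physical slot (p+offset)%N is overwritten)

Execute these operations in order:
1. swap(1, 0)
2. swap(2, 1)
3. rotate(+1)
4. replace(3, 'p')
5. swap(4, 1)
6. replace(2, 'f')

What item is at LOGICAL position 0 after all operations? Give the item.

After op 1 (swap(1, 0)): offset=0, physical=[B,A,C,D,E], logical=[B,A,C,D,E]
After op 2 (swap(2, 1)): offset=0, physical=[B,C,A,D,E], logical=[B,C,A,D,E]
After op 3 (rotate(+1)): offset=1, physical=[B,C,A,D,E], logical=[C,A,D,E,B]
After op 4 (replace(3, 'p')): offset=1, physical=[B,C,A,D,p], logical=[C,A,D,p,B]
After op 5 (swap(4, 1)): offset=1, physical=[A,C,B,D,p], logical=[C,B,D,p,A]
After op 6 (replace(2, 'f')): offset=1, physical=[A,C,B,f,p], logical=[C,B,f,p,A]

Answer: C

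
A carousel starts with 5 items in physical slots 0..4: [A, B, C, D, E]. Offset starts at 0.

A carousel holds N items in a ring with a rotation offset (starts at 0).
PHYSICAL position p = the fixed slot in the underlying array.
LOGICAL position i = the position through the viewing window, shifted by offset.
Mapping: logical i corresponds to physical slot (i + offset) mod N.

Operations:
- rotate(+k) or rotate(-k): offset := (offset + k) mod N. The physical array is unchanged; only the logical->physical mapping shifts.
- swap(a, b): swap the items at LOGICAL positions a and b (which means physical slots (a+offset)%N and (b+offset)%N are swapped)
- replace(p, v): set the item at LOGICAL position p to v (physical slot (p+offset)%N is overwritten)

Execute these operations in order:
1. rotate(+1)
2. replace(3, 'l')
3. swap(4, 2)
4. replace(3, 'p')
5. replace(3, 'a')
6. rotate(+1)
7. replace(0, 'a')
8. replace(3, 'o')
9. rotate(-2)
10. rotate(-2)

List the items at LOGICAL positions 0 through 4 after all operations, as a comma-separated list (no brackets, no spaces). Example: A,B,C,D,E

After op 1 (rotate(+1)): offset=1, physical=[A,B,C,D,E], logical=[B,C,D,E,A]
After op 2 (replace(3, 'l')): offset=1, physical=[A,B,C,D,l], logical=[B,C,D,l,A]
After op 3 (swap(4, 2)): offset=1, physical=[D,B,C,A,l], logical=[B,C,A,l,D]
After op 4 (replace(3, 'p')): offset=1, physical=[D,B,C,A,p], logical=[B,C,A,p,D]
After op 5 (replace(3, 'a')): offset=1, physical=[D,B,C,A,a], logical=[B,C,A,a,D]
After op 6 (rotate(+1)): offset=2, physical=[D,B,C,A,a], logical=[C,A,a,D,B]
After op 7 (replace(0, 'a')): offset=2, physical=[D,B,a,A,a], logical=[a,A,a,D,B]
After op 8 (replace(3, 'o')): offset=2, physical=[o,B,a,A,a], logical=[a,A,a,o,B]
After op 9 (rotate(-2)): offset=0, physical=[o,B,a,A,a], logical=[o,B,a,A,a]
After op 10 (rotate(-2)): offset=3, physical=[o,B,a,A,a], logical=[A,a,o,B,a]

Answer: A,a,o,B,a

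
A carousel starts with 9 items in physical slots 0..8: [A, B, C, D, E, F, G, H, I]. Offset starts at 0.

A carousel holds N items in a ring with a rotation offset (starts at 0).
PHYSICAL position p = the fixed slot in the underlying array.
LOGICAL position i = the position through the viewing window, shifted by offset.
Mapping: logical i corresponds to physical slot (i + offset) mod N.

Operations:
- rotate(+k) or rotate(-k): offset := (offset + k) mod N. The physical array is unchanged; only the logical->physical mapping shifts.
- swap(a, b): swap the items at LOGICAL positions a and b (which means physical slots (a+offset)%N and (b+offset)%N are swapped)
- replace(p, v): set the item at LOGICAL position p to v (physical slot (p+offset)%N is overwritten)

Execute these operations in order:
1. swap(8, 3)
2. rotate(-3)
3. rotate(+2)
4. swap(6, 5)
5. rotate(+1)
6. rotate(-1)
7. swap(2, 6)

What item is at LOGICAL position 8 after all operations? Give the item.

Answer: H

Derivation:
After op 1 (swap(8, 3)): offset=0, physical=[A,B,C,I,E,F,G,H,D], logical=[A,B,C,I,E,F,G,H,D]
After op 2 (rotate(-3)): offset=6, physical=[A,B,C,I,E,F,G,H,D], logical=[G,H,D,A,B,C,I,E,F]
After op 3 (rotate(+2)): offset=8, physical=[A,B,C,I,E,F,G,H,D], logical=[D,A,B,C,I,E,F,G,H]
After op 4 (swap(6, 5)): offset=8, physical=[A,B,C,I,F,E,G,H,D], logical=[D,A,B,C,I,F,E,G,H]
After op 5 (rotate(+1)): offset=0, physical=[A,B,C,I,F,E,G,H,D], logical=[A,B,C,I,F,E,G,H,D]
After op 6 (rotate(-1)): offset=8, physical=[A,B,C,I,F,E,G,H,D], logical=[D,A,B,C,I,F,E,G,H]
After op 7 (swap(2, 6)): offset=8, physical=[A,E,C,I,F,B,G,H,D], logical=[D,A,E,C,I,F,B,G,H]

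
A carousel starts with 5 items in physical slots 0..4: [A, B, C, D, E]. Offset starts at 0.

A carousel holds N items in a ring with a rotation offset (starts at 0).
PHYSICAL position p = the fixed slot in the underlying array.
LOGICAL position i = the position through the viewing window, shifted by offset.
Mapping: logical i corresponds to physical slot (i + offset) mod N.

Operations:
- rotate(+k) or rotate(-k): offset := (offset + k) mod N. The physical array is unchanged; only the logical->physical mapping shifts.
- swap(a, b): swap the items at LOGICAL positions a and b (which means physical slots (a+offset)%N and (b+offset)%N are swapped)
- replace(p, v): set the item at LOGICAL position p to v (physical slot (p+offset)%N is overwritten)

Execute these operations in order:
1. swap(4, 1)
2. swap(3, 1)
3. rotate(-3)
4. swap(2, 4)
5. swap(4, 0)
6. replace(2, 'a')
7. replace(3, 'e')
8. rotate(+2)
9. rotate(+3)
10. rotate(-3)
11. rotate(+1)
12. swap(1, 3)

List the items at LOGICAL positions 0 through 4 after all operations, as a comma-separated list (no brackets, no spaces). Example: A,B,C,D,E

After op 1 (swap(4, 1)): offset=0, physical=[A,E,C,D,B], logical=[A,E,C,D,B]
After op 2 (swap(3, 1)): offset=0, physical=[A,D,C,E,B], logical=[A,D,C,E,B]
After op 3 (rotate(-3)): offset=2, physical=[A,D,C,E,B], logical=[C,E,B,A,D]
After op 4 (swap(2, 4)): offset=2, physical=[A,B,C,E,D], logical=[C,E,D,A,B]
After op 5 (swap(4, 0)): offset=2, physical=[A,C,B,E,D], logical=[B,E,D,A,C]
After op 6 (replace(2, 'a')): offset=2, physical=[A,C,B,E,a], logical=[B,E,a,A,C]
After op 7 (replace(3, 'e')): offset=2, physical=[e,C,B,E,a], logical=[B,E,a,e,C]
After op 8 (rotate(+2)): offset=4, physical=[e,C,B,E,a], logical=[a,e,C,B,E]
After op 9 (rotate(+3)): offset=2, physical=[e,C,B,E,a], logical=[B,E,a,e,C]
After op 10 (rotate(-3)): offset=4, physical=[e,C,B,E,a], logical=[a,e,C,B,E]
After op 11 (rotate(+1)): offset=0, physical=[e,C,B,E,a], logical=[e,C,B,E,a]
After op 12 (swap(1, 3)): offset=0, physical=[e,E,B,C,a], logical=[e,E,B,C,a]

Answer: e,E,B,C,a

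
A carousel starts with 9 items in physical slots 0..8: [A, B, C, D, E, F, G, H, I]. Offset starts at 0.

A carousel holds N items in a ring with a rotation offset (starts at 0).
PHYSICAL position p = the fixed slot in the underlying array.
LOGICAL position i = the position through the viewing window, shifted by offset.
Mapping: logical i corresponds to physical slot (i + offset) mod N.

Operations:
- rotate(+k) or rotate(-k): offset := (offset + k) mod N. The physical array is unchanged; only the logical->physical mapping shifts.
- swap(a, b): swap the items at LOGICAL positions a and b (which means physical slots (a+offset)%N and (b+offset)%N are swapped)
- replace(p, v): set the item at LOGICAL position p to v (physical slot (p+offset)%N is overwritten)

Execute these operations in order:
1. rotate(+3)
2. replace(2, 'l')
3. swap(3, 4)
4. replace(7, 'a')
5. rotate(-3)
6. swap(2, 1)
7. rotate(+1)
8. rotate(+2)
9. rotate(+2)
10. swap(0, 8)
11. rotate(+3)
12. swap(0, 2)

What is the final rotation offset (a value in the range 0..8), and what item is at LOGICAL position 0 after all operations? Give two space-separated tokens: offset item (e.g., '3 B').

Answer: 8 C

Derivation:
After op 1 (rotate(+3)): offset=3, physical=[A,B,C,D,E,F,G,H,I], logical=[D,E,F,G,H,I,A,B,C]
After op 2 (replace(2, 'l')): offset=3, physical=[A,B,C,D,E,l,G,H,I], logical=[D,E,l,G,H,I,A,B,C]
After op 3 (swap(3, 4)): offset=3, physical=[A,B,C,D,E,l,H,G,I], logical=[D,E,l,H,G,I,A,B,C]
After op 4 (replace(7, 'a')): offset=3, physical=[A,a,C,D,E,l,H,G,I], logical=[D,E,l,H,G,I,A,a,C]
After op 5 (rotate(-3)): offset=0, physical=[A,a,C,D,E,l,H,G,I], logical=[A,a,C,D,E,l,H,G,I]
After op 6 (swap(2, 1)): offset=0, physical=[A,C,a,D,E,l,H,G,I], logical=[A,C,a,D,E,l,H,G,I]
After op 7 (rotate(+1)): offset=1, physical=[A,C,a,D,E,l,H,G,I], logical=[C,a,D,E,l,H,G,I,A]
After op 8 (rotate(+2)): offset=3, physical=[A,C,a,D,E,l,H,G,I], logical=[D,E,l,H,G,I,A,C,a]
After op 9 (rotate(+2)): offset=5, physical=[A,C,a,D,E,l,H,G,I], logical=[l,H,G,I,A,C,a,D,E]
After op 10 (swap(0, 8)): offset=5, physical=[A,C,a,D,l,E,H,G,I], logical=[E,H,G,I,A,C,a,D,l]
After op 11 (rotate(+3)): offset=8, physical=[A,C,a,D,l,E,H,G,I], logical=[I,A,C,a,D,l,E,H,G]
After op 12 (swap(0, 2)): offset=8, physical=[A,I,a,D,l,E,H,G,C], logical=[C,A,I,a,D,l,E,H,G]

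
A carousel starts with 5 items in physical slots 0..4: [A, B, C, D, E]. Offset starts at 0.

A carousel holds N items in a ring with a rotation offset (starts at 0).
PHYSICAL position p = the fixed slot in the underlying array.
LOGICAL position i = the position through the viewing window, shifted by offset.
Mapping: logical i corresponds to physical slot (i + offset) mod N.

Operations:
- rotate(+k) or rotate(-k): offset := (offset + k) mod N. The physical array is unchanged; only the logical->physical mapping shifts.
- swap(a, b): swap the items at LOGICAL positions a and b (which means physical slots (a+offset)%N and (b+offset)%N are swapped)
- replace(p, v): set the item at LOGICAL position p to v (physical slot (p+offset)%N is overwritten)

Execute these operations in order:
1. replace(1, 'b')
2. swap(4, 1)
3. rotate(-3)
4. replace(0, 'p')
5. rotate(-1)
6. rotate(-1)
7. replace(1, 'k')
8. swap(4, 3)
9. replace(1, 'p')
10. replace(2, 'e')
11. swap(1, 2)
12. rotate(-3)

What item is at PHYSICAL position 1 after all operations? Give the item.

Answer: e

Derivation:
After op 1 (replace(1, 'b')): offset=0, physical=[A,b,C,D,E], logical=[A,b,C,D,E]
After op 2 (swap(4, 1)): offset=0, physical=[A,E,C,D,b], logical=[A,E,C,D,b]
After op 3 (rotate(-3)): offset=2, physical=[A,E,C,D,b], logical=[C,D,b,A,E]
After op 4 (replace(0, 'p')): offset=2, physical=[A,E,p,D,b], logical=[p,D,b,A,E]
After op 5 (rotate(-1)): offset=1, physical=[A,E,p,D,b], logical=[E,p,D,b,A]
After op 6 (rotate(-1)): offset=0, physical=[A,E,p,D,b], logical=[A,E,p,D,b]
After op 7 (replace(1, 'k')): offset=0, physical=[A,k,p,D,b], logical=[A,k,p,D,b]
After op 8 (swap(4, 3)): offset=0, physical=[A,k,p,b,D], logical=[A,k,p,b,D]
After op 9 (replace(1, 'p')): offset=0, physical=[A,p,p,b,D], logical=[A,p,p,b,D]
After op 10 (replace(2, 'e')): offset=0, physical=[A,p,e,b,D], logical=[A,p,e,b,D]
After op 11 (swap(1, 2)): offset=0, physical=[A,e,p,b,D], logical=[A,e,p,b,D]
After op 12 (rotate(-3)): offset=2, physical=[A,e,p,b,D], logical=[p,b,D,A,e]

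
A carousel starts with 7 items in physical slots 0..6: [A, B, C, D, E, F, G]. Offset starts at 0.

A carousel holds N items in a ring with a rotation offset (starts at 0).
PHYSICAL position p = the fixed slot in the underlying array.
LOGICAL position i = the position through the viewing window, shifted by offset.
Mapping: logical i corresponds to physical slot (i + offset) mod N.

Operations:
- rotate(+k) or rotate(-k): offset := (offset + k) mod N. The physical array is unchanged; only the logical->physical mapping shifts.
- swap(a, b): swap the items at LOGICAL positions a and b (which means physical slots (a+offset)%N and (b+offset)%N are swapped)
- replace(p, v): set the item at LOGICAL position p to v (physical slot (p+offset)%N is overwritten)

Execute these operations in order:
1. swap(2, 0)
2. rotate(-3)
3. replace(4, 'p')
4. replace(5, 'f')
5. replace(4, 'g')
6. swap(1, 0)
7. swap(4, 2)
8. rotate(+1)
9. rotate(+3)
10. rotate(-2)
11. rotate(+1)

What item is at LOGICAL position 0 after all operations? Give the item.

Answer: C

Derivation:
After op 1 (swap(2, 0)): offset=0, physical=[C,B,A,D,E,F,G], logical=[C,B,A,D,E,F,G]
After op 2 (rotate(-3)): offset=4, physical=[C,B,A,D,E,F,G], logical=[E,F,G,C,B,A,D]
After op 3 (replace(4, 'p')): offset=4, physical=[C,p,A,D,E,F,G], logical=[E,F,G,C,p,A,D]
After op 4 (replace(5, 'f')): offset=4, physical=[C,p,f,D,E,F,G], logical=[E,F,G,C,p,f,D]
After op 5 (replace(4, 'g')): offset=4, physical=[C,g,f,D,E,F,G], logical=[E,F,G,C,g,f,D]
After op 6 (swap(1, 0)): offset=4, physical=[C,g,f,D,F,E,G], logical=[F,E,G,C,g,f,D]
After op 7 (swap(4, 2)): offset=4, physical=[C,G,f,D,F,E,g], logical=[F,E,g,C,G,f,D]
After op 8 (rotate(+1)): offset=5, physical=[C,G,f,D,F,E,g], logical=[E,g,C,G,f,D,F]
After op 9 (rotate(+3)): offset=1, physical=[C,G,f,D,F,E,g], logical=[G,f,D,F,E,g,C]
After op 10 (rotate(-2)): offset=6, physical=[C,G,f,D,F,E,g], logical=[g,C,G,f,D,F,E]
After op 11 (rotate(+1)): offset=0, physical=[C,G,f,D,F,E,g], logical=[C,G,f,D,F,E,g]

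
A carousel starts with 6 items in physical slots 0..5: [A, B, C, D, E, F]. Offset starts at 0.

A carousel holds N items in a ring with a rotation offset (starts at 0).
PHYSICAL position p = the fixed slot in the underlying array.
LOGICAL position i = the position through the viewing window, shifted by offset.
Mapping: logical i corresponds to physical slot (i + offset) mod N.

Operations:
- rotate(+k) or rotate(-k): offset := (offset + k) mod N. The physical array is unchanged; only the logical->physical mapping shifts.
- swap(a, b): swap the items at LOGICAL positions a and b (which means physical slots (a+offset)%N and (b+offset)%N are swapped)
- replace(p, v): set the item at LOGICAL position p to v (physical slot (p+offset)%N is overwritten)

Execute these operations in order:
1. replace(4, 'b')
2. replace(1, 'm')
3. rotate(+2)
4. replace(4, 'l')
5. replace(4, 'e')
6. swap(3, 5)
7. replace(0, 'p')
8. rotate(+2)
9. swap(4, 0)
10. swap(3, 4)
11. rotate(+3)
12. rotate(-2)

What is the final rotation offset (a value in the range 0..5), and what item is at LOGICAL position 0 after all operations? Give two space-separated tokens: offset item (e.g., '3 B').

After op 1 (replace(4, 'b')): offset=0, physical=[A,B,C,D,b,F], logical=[A,B,C,D,b,F]
After op 2 (replace(1, 'm')): offset=0, physical=[A,m,C,D,b,F], logical=[A,m,C,D,b,F]
After op 3 (rotate(+2)): offset=2, physical=[A,m,C,D,b,F], logical=[C,D,b,F,A,m]
After op 4 (replace(4, 'l')): offset=2, physical=[l,m,C,D,b,F], logical=[C,D,b,F,l,m]
After op 5 (replace(4, 'e')): offset=2, physical=[e,m,C,D,b,F], logical=[C,D,b,F,e,m]
After op 6 (swap(3, 5)): offset=2, physical=[e,F,C,D,b,m], logical=[C,D,b,m,e,F]
After op 7 (replace(0, 'p')): offset=2, physical=[e,F,p,D,b,m], logical=[p,D,b,m,e,F]
After op 8 (rotate(+2)): offset=4, physical=[e,F,p,D,b,m], logical=[b,m,e,F,p,D]
After op 9 (swap(4, 0)): offset=4, physical=[e,F,b,D,p,m], logical=[p,m,e,F,b,D]
After op 10 (swap(3, 4)): offset=4, physical=[e,b,F,D,p,m], logical=[p,m,e,b,F,D]
After op 11 (rotate(+3)): offset=1, physical=[e,b,F,D,p,m], logical=[b,F,D,p,m,e]
After op 12 (rotate(-2)): offset=5, physical=[e,b,F,D,p,m], logical=[m,e,b,F,D,p]

Answer: 5 m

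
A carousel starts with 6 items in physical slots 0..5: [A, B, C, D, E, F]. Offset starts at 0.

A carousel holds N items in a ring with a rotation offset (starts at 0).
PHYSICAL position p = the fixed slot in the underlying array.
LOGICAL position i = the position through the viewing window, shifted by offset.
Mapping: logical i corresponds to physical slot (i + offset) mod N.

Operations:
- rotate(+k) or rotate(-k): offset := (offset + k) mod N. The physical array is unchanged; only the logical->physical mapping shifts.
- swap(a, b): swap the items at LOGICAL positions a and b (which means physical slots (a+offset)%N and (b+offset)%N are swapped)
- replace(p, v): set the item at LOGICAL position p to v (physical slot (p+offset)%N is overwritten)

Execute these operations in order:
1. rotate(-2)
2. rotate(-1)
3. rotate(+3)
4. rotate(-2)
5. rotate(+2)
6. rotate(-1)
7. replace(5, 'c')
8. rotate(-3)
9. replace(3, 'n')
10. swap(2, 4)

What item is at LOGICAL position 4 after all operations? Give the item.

Answer: c

Derivation:
After op 1 (rotate(-2)): offset=4, physical=[A,B,C,D,E,F], logical=[E,F,A,B,C,D]
After op 2 (rotate(-1)): offset=3, physical=[A,B,C,D,E,F], logical=[D,E,F,A,B,C]
After op 3 (rotate(+3)): offset=0, physical=[A,B,C,D,E,F], logical=[A,B,C,D,E,F]
After op 4 (rotate(-2)): offset=4, physical=[A,B,C,D,E,F], logical=[E,F,A,B,C,D]
After op 5 (rotate(+2)): offset=0, physical=[A,B,C,D,E,F], logical=[A,B,C,D,E,F]
After op 6 (rotate(-1)): offset=5, physical=[A,B,C,D,E,F], logical=[F,A,B,C,D,E]
After op 7 (replace(5, 'c')): offset=5, physical=[A,B,C,D,c,F], logical=[F,A,B,C,D,c]
After op 8 (rotate(-3)): offset=2, physical=[A,B,C,D,c,F], logical=[C,D,c,F,A,B]
After op 9 (replace(3, 'n')): offset=2, physical=[A,B,C,D,c,n], logical=[C,D,c,n,A,B]
After op 10 (swap(2, 4)): offset=2, physical=[c,B,C,D,A,n], logical=[C,D,A,n,c,B]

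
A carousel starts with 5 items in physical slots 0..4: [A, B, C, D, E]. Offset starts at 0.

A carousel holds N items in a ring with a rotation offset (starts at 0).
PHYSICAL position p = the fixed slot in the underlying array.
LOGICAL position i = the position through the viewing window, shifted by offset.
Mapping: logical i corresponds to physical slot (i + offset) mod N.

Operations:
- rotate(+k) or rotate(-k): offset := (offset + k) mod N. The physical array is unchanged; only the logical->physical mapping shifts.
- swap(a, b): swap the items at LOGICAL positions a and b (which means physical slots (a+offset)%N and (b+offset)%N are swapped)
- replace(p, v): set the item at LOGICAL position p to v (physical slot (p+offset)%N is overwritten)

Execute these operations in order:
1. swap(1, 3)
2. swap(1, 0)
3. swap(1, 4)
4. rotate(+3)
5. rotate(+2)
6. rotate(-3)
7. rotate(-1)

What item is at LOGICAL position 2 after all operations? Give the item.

Answer: B

Derivation:
After op 1 (swap(1, 3)): offset=0, physical=[A,D,C,B,E], logical=[A,D,C,B,E]
After op 2 (swap(1, 0)): offset=0, physical=[D,A,C,B,E], logical=[D,A,C,B,E]
After op 3 (swap(1, 4)): offset=0, physical=[D,E,C,B,A], logical=[D,E,C,B,A]
After op 4 (rotate(+3)): offset=3, physical=[D,E,C,B,A], logical=[B,A,D,E,C]
After op 5 (rotate(+2)): offset=0, physical=[D,E,C,B,A], logical=[D,E,C,B,A]
After op 6 (rotate(-3)): offset=2, physical=[D,E,C,B,A], logical=[C,B,A,D,E]
After op 7 (rotate(-1)): offset=1, physical=[D,E,C,B,A], logical=[E,C,B,A,D]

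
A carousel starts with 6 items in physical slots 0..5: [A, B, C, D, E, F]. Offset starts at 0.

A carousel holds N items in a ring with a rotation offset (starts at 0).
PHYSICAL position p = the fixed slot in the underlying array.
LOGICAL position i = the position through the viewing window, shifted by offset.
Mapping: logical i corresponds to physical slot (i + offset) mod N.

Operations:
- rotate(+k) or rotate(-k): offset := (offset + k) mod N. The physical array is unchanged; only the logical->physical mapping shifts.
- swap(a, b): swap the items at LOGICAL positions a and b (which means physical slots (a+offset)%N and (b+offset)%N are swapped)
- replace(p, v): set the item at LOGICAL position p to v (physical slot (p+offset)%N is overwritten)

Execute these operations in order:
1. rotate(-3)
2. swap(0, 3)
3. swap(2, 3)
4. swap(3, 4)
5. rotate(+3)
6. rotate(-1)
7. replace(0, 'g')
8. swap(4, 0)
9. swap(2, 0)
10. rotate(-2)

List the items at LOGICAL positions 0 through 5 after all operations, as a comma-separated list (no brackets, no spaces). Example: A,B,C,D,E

Answer: g,E,F,B,A,C

Derivation:
After op 1 (rotate(-3)): offset=3, physical=[A,B,C,D,E,F], logical=[D,E,F,A,B,C]
After op 2 (swap(0, 3)): offset=3, physical=[D,B,C,A,E,F], logical=[A,E,F,D,B,C]
After op 3 (swap(2, 3)): offset=3, physical=[F,B,C,A,E,D], logical=[A,E,D,F,B,C]
After op 4 (swap(3, 4)): offset=3, physical=[B,F,C,A,E,D], logical=[A,E,D,B,F,C]
After op 5 (rotate(+3)): offset=0, physical=[B,F,C,A,E,D], logical=[B,F,C,A,E,D]
After op 6 (rotate(-1)): offset=5, physical=[B,F,C,A,E,D], logical=[D,B,F,C,A,E]
After op 7 (replace(0, 'g')): offset=5, physical=[B,F,C,A,E,g], logical=[g,B,F,C,A,E]
After op 8 (swap(4, 0)): offset=5, physical=[B,F,C,g,E,A], logical=[A,B,F,C,g,E]
After op 9 (swap(2, 0)): offset=5, physical=[B,A,C,g,E,F], logical=[F,B,A,C,g,E]
After op 10 (rotate(-2)): offset=3, physical=[B,A,C,g,E,F], logical=[g,E,F,B,A,C]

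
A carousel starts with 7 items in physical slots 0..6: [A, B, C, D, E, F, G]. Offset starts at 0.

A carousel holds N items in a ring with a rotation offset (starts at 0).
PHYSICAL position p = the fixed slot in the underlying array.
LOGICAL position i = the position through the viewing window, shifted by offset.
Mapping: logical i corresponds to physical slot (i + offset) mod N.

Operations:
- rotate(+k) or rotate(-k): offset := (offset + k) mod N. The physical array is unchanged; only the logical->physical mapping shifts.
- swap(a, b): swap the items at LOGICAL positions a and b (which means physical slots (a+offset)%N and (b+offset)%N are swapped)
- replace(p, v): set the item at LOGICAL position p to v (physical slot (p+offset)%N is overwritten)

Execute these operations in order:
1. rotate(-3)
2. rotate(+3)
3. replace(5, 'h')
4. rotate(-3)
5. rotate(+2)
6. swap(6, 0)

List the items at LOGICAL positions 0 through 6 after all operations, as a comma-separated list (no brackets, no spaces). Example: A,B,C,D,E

Answer: h,A,B,C,D,E,G

Derivation:
After op 1 (rotate(-3)): offset=4, physical=[A,B,C,D,E,F,G], logical=[E,F,G,A,B,C,D]
After op 2 (rotate(+3)): offset=0, physical=[A,B,C,D,E,F,G], logical=[A,B,C,D,E,F,G]
After op 3 (replace(5, 'h')): offset=0, physical=[A,B,C,D,E,h,G], logical=[A,B,C,D,E,h,G]
After op 4 (rotate(-3)): offset=4, physical=[A,B,C,D,E,h,G], logical=[E,h,G,A,B,C,D]
After op 5 (rotate(+2)): offset=6, physical=[A,B,C,D,E,h,G], logical=[G,A,B,C,D,E,h]
After op 6 (swap(6, 0)): offset=6, physical=[A,B,C,D,E,G,h], logical=[h,A,B,C,D,E,G]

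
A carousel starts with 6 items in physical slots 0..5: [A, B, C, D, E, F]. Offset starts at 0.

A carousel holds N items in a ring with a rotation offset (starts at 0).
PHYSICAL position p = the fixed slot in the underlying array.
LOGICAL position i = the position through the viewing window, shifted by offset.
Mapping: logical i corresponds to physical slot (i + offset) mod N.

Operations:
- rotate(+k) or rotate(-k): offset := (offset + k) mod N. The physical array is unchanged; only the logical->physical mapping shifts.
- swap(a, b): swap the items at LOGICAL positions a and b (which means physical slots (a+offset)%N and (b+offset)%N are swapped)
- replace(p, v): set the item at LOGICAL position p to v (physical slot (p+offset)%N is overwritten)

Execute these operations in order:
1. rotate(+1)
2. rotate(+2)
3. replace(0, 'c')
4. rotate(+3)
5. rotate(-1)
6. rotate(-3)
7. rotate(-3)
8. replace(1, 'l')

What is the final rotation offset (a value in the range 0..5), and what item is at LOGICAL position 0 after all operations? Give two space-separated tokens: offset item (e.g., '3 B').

After op 1 (rotate(+1)): offset=1, physical=[A,B,C,D,E,F], logical=[B,C,D,E,F,A]
After op 2 (rotate(+2)): offset=3, physical=[A,B,C,D,E,F], logical=[D,E,F,A,B,C]
After op 3 (replace(0, 'c')): offset=3, physical=[A,B,C,c,E,F], logical=[c,E,F,A,B,C]
After op 4 (rotate(+3)): offset=0, physical=[A,B,C,c,E,F], logical=[A,B,C,c,E,F]
After op 5 (rotate(-1)): offset=5, physical=[A,B,C,c,E,F], logical=[F,A,B,C,c,E]
After op 6 (rotate(-3)): offset=2, physical=[A,B,C,c,E,F], logical=[C,c,E,F,A,B]
After op 7 (rotate(-3)): offset=5, physical=[A,B,C,c,E,F], logical=[F,A,B,C,c,E]
After op 8 (replace(1, 'l')): offset=5, physical=[l,B,C,c,E,F], logical=[F,l,B,C,c,E]

Answer: 5 F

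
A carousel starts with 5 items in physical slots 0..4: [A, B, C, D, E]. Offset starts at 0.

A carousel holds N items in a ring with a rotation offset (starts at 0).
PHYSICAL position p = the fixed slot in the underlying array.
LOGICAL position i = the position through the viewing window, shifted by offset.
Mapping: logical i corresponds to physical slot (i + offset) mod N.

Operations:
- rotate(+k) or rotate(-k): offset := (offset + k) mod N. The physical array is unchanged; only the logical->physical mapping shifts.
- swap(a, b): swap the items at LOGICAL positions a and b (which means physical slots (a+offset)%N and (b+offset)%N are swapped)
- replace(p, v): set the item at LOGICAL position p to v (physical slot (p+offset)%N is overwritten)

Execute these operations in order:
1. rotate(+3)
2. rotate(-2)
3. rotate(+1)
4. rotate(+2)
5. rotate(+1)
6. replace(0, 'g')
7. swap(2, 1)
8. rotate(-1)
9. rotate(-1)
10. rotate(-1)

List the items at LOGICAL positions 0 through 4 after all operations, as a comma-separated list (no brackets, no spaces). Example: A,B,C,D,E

After op 1 (rotate(+3)): offset=3, physical=[A,B,C,D,E], logical=[D,E,A,B,C]
After op 2 (rotate(-2)): offset=1, physical=[A,B,C,D,E], logical=[B,C,D,E,A]
After op 3 (rotate(+1)): offset=2, physical=[A,B,C,D,E], logical=[C,D,E,A,B]
After op 4 (rotate(+2)): offset=4, physical=[A,B,C,D,E], logical=[E,A,B,C,D]
After op 5 (rotate(+1)): offset=0, physical=[A,B,C,D,E], logical=[A,B,C,D,E]
After op 6 (replace(0, 'g')): offset=0, physical=[g,B,C,D,E], logical=[g,B,C,D,E]
After op 7 (swap(2, 1)): offset=0, physical=[g,C,B,D,E], logical=[g,C,B,D,E]
After op 8 (rotate(-1)): offset=4, physical=[g,C,B,D,E], logical=[E,g,C,B,D]
After op 9 (rotate(-1)): offset=3, physical=[g,C,B,D,E], logical=[D,E,g,C,B]
After op 10 (rotate(-1)): offset=2, physical=[g,C,B,D,E], logical=[B,D,E,g,C]

Answer: B,D,E,g,C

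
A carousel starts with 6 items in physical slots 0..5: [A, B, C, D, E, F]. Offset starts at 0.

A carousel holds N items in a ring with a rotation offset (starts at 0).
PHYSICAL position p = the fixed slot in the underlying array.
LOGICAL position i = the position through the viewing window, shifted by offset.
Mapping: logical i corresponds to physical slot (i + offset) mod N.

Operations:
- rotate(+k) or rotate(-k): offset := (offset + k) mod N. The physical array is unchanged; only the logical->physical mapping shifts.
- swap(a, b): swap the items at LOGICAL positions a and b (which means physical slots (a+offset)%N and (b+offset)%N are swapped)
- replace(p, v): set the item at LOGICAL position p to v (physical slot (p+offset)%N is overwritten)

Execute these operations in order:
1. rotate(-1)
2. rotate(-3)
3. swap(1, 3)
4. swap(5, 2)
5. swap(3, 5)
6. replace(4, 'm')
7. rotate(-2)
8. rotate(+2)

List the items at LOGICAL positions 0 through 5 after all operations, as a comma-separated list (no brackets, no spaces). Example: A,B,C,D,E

Answer: C,F,B,E,m,D

Derivation:
After op 1 (rotate(-1)): offset=5, physical=[A,B,C,D,E,F], logical=[F,A,B,C,D,E]
After op 2 (rotate(-3)): offset=2, physical=[A,B,C,D,E,F], logical=[C,D,E,F,A,B]
After op 3 (swap(1, 3)): offset=2, physical=[A,B,C,F,E,D], logical=[C,F,E,D,A,B]
After op 4 (swap(5, 2)): offset=2, physical=[A,E,C,F,B,D], logical=[C,F,B,D,A,E]
After op 5 (swap(3, 5)): offset=2, physical=[A,D,C,F,B,E], logical=[C,F,B,E,A,D]
After op 6 (replace(4, 'm')): offset=2, physical=[m,D,C,F,B,E], logical=[C,F,B,E,m,D]
After op 7 (rotate(-2)): offset=0, physical=[m,D,C,F,B,E], logical=[m,D,C,F,B,E]
After op 8 (rotate(+2)): offset=2, physical=[m,D,C,F,B,E], logical=[C,F,B,E,m,D]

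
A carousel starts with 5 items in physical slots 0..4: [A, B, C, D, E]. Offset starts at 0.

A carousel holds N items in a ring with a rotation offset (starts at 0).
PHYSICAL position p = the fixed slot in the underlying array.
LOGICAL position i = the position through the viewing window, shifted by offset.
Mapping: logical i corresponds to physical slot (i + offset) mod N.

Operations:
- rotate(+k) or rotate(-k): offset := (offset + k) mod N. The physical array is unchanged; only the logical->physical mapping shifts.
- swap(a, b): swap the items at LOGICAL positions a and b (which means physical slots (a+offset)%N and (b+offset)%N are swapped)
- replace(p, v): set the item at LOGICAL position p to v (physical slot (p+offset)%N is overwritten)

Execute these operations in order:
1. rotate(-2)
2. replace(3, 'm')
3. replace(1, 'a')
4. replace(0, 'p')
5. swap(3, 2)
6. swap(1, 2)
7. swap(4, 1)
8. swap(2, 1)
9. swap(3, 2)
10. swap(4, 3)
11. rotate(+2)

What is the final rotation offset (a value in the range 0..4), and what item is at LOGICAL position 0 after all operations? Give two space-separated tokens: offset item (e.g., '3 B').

After op 1 (rotate(-2)): offset=3, physical=[A,B,C,D,E], logical=[D,E,A,B,C]
After op 2 (replace(3, 'm')): offset=3, physical=[A,m,C,D,E], logical=[D,E,A,m,C]
After op 3 (replace(1, 'a')): offset=3, physical=[A,m,C,D,a], logical=[D,a,A,m,C]
After op 4 (replace(0, 'p')): offset=3, physical=[A,m,C,p,a], logical=[p,a,A,m,C]
After op 5 (swap(3, 2)): offset=3, physical=[m,A,C,p,a], logical=[p,a,m,A,C]
After op 6 (swap(1, 2)): offset=3, physical=[a,A,C,p,m], logical=[p,m,a,A,C]
After op 7 (swap(4, 1)): offset=3, physical=[a,A,m,p,C], logical=[p,C,a,A,m]
After op 8 (swap(2, 1)): offset=3, physical=[C,A,m,p,a], logical=[p,a,C,A,m]
After op 9 (swap(3, 2)): offset=3, physical=[A,C,m,p,a], logical=[p,a,A,C,m]
After op 10 (swap(4, 3)): offset=3, physical=[A,m,C,p,a], logical=[p,a,A,m,C]
After op 11 (rotate(+2)): offset=0, physical=[A,m,C,p,a], logical=[A,m,C,p,a]

Answer: 0 A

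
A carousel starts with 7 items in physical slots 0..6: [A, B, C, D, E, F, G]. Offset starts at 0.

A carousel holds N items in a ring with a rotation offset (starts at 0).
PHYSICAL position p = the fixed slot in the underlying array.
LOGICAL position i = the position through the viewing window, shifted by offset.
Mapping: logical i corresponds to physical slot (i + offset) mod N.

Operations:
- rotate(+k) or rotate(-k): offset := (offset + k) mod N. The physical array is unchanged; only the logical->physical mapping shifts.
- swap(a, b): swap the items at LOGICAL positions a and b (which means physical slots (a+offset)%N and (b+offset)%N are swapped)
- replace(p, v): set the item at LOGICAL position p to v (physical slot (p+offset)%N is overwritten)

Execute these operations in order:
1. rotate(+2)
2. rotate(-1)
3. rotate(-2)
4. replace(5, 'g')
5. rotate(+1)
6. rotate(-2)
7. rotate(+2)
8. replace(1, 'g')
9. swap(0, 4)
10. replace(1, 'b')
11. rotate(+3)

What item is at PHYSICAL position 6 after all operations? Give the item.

Answer: G

Derivation:
After op 1 (rotate(+2)): offset=2, physical=[A,B,C,D,E,F,G], logical=[C,D,E,F,G,A,B]
After op 2 (rotate(-1)): offset=1, physical=[A,B,C,D,E,F,G], logical=[B,C,D,E,F,G,A]
After op 3 (rotate(-2)): offset=6, physical=[A,B,C,D,E,F,G], logical=[G,A,B,C,D,E,F]
After op 4 (replace(5, 'g')): offset=6, physical=[A,B,C,D,g,F,G], logical=[G,A,B,C,D,g,F]
After op 5 (rotate(+1)): offset=0, physical=[A,B,C,D,g,F,G], logical=[A,B,C,D,g,F,G]
After op 6 (rotate(-2)): offset=5, physical=[A,B,C,D,g,F,G], logical=[F,G,A,B,C,D,g]
After op 7 (rotate(+2)): offset=0, physical=[A,B,C,D,g,F,G], logical=[A,B,C,D,g,F,G]
After op 8 (replace(1, 'g')): offset=0, physical=[A,g,C,D,g,F,G], logical=[A,g,C,D,g,F,G]
After op 9 (swap(0, 4)): offset=0, physical=[g,g,C,D,A,F,G], logical=[g,g,C,D,A,F,G]
After op 10 (replace(1, 'b')): offset=0, physical=[g,b,C,D,A,F,G], logical=[g,b,C,D,A,F,G]
After op 11 (rotate(+3)): offset=3, physical=[g,b,C,D,A,F,G], logical=[D,A,F,G,g,b,C]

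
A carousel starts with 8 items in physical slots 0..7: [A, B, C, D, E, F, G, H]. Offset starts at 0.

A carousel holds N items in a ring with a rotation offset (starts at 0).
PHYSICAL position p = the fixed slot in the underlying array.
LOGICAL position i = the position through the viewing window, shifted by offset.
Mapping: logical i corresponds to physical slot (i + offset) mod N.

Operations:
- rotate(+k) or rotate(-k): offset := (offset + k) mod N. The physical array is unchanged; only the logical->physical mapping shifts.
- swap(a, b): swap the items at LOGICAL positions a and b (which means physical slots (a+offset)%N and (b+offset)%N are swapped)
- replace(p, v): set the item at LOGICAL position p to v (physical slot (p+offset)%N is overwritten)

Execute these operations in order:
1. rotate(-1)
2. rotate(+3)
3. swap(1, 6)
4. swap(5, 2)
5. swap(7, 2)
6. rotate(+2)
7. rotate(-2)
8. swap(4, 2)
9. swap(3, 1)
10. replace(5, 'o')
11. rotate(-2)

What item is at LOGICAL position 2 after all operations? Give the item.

After op 1 (rotate(-1)): offset=7, physical=[A,B,C,D,E,F,G,H], logical=[H,A,B,C,D,E,F,G]
After op 2 (rotate(+3)): offset=2, physical=[A,B,C,D,E,F,G,H], logical=[C,D,E,F,G,H,A,B]
After op 3 (swap(1, 6)): offset=2, physical=[D,B,C,A,E,F,G,H], logical=[C,A,E,F,G,H,D,B]
After op 4 (swap(5, 2)): offset=2, physical=[D,B,C,A,H,F,G,E], logical=[C,A,H,F,G,E,D,B]
After op 5 (swap(7, 2)): offset=2, physical=[D,H,C,A,B,F,G,E], logical=[C,A,B,F,G,E,D,H]
After op 6 (rotate(+2)): offset=4, physical=[D,H,C,A,B,F,G,E], logical=[B,F,G,E,D,H,C,A]
After op 7 (rotate(-2)): offset=2, physical=[D,H,C,A,B,F,G,E], logical=[C,A,B,F,G,E,D,H]
After op 8 (swap(4, 2)): offset=2, physical=[D,H,C,A,G,F,B,E], logical=[C,A,G,F,B,E,D,H]
After op 9 (swap(3, 1)): offset=2, physical=[D,H,C,F,G,A,B,E], logical=[C,F,G,A,B,E,D,H]
After op 10 (replace(5, 'o')): offset=2, physical=[D,H,C,F,G,A,B,o], logical=[C,F,G,A,B,o,D,H]
After op 11 (rotate(-2)): offset=0, physical=[D,H,C,F,G,A,B,o], logical=[D,H,C,F,G,A,B,o]

Answer: C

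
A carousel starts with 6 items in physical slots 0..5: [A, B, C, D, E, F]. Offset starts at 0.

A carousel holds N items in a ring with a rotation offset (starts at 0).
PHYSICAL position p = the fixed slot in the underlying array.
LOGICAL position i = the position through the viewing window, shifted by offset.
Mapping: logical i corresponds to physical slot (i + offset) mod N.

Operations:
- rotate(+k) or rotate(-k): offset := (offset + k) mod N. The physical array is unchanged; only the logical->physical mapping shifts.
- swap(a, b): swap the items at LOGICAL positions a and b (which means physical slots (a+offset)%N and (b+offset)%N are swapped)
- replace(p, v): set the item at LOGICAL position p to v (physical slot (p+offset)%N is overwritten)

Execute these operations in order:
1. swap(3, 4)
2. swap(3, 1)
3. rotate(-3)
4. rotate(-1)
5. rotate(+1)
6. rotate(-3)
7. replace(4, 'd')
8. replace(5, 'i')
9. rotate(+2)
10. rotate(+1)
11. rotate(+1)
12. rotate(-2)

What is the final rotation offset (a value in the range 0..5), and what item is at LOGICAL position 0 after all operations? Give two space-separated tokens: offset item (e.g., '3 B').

After op 1 (swap(3, 4)): offset=0, physical=[A,B,C,E,D,F], logical=[A,B,C,E,D,F]
After op 2 (swap(3, 1)): offset=0, physical=[A,E,C,B,D,F], logical=[A,E,C,B,D,F]
After op 3 (rotate(-3)): offset=3, physical=[A,E,C,B,D,F], logical=[B,D,F,A,E,C]
After op 4 (rotate(-1)): offset=2, physical=[A,E,C,B,D,F], logical=[C,B,D,F,A,E]
After op 5 (rotate(+1)): offset=3, physical=[A,E,C,B,D,F], logical=[B,D,F,A,E,C]
After op 6 (rotate(-3)): offset=0, physical=[A,E,C,B,D,F], logical=[A,E,C,B,D,F]
After op 7 (replace(4, 'd')): offset=0, physical=[A,E,C,B,d,F], logical=[A,E,C,B,d,F]
After op 8 (replace(5, 'i')): offset=0, physical=[A,E,C,B,d,i], logical=[A,E,C,B,d,i]
After op 9 (rotate(+2)): offset=2, physical=[A,E,C,B,d,i], logical=[C,B,d,i,A,E]
After op 10 (rotate(+1)): offset=3, physical=[A,E,C,B,d,i], logical=[B,d,i,A,E,C]
After op 11 (rotate(+1)): offset=4, physical=[A,E,C,B,d,i], logical=[d,i,A,E,C,B]
After op 12 (rotate(-2)): offset=2, physical=[A,E,C,B,d,i], logical=[C,B,d,i,A,E]

Answer: 2 C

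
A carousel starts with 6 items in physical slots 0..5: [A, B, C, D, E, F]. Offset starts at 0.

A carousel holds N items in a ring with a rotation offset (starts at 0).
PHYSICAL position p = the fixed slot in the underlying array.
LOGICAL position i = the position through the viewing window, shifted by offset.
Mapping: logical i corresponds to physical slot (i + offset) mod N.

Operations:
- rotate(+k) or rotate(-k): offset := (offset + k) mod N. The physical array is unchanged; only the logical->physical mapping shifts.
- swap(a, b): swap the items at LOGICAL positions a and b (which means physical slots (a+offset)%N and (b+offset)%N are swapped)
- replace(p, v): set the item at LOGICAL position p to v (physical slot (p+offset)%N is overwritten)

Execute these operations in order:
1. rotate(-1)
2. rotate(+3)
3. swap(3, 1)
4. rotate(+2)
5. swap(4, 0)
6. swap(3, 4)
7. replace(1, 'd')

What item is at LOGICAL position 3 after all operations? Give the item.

After op 1 (rotate(-1)): offset=5, physical=[A,B,C,D,E,F], logical=[F,A,B,C,D,E]
After op 2 (rotate(+3)): offset=2, physical=[A,B,C,D,E,F], logical=[C,D,E,F,A,B]
After op 3 (swap(3, 1)): offset=2, physical=[A,B,C,F,E,D], logical=[C,F,E,D,A,B]
After op 4 (rotate(+2)): offset=4, physical=[A,B,C,F,E,D], logical=[E,D,A,B,C,F]
After op 5 (swap(4, 0)): offset=4, physical=[A,B,E,F,C,D], logical=[C,D,A,B,E,F]
After op 6 (swap(3, 4)): offset=4, physical=[A,E,B,F,C,D], logical=[C,D,A,E,B,F]
After op 7 (replace(1, 'd')): offset=4, physical=[A,E,B,F,C,d], logical=[C,d,A,E,B,F]

Answer: E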